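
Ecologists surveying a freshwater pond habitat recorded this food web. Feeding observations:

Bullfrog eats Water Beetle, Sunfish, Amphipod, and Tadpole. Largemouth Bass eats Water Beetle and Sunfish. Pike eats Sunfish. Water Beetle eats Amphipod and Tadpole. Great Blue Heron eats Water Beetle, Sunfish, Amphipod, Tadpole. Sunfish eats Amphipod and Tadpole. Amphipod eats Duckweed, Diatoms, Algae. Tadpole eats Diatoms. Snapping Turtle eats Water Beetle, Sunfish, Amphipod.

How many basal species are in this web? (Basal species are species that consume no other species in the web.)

Basal species (no prey listed): Duckweed, Algae, Diatoms.
Count: 3.

3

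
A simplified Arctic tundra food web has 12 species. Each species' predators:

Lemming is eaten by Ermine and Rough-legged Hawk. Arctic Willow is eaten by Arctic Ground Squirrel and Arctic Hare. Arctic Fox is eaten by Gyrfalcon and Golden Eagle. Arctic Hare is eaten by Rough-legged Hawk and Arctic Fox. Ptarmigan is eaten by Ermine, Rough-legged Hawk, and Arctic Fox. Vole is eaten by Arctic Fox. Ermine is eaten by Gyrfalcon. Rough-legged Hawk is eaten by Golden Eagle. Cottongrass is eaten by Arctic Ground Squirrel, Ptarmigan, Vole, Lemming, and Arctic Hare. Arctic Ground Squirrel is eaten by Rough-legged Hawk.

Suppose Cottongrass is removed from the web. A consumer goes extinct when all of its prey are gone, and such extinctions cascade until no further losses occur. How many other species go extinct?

Remove Cottongrass.
Round 1: Lemming (all prey gone), Vole (all prey gone), Ptarmigan (all prey gone) → extinct.
Round 2: Ermine (all prey gone) → extinct.
No further losses. Total secondary extinctions: 4.

4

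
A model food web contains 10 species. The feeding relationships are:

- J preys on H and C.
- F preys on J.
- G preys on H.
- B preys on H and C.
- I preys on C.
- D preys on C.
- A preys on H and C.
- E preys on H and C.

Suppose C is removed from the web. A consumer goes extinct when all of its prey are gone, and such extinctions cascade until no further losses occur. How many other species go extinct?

Remove C.
Round 1: I (all prey gone), D (all prey gone) → extinct.
No further losses. Total secondary extinctions: 2.

2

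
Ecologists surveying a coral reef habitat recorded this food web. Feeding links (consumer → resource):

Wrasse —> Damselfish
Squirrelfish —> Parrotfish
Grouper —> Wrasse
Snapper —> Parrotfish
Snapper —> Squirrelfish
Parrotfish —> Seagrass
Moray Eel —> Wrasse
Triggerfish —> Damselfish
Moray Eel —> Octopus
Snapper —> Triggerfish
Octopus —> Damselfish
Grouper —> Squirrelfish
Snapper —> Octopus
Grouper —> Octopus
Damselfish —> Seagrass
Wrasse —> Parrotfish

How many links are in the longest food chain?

3 links

One longest chain: Seagrass → Damselfish → Octopus → Moray Eel.
It has 4 species and 3 links.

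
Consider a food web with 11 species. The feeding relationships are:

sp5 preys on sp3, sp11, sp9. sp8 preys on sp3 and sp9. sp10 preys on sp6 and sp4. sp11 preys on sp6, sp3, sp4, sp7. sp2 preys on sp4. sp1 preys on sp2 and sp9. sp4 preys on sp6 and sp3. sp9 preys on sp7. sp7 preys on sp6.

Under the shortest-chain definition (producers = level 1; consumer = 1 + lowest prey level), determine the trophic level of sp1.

Trophic level 4

sp6 is a producer → level 1.
sp7 eats sp6 → level 2.
sp9 eats sp7 → level 3.
sp1 eats sp9 → level 4.
No prey of sp1 is below level 3, so 4 is the minimum.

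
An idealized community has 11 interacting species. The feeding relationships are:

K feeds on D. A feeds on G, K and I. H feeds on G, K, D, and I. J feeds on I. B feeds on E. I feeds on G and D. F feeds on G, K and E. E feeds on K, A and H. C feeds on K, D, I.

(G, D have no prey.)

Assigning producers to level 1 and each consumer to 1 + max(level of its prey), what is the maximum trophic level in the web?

5

Producers (level 1): G, D.
G → I → A → E → B gives B level 5.
No species has a prey at level 5, so no species reaches level 6.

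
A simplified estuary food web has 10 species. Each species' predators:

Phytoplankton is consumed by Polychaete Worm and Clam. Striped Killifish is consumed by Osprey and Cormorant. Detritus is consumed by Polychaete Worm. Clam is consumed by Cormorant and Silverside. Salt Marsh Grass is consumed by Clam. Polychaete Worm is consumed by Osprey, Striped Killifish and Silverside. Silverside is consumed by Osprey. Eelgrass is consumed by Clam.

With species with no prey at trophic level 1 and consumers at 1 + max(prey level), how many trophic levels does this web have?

Basal resources (level 1): Detritus, Salt Marsh Grass, Eelgrass, Phytoplankton.
Detritus → Polychaete Worm → Striped Killifish → Osprey gives Osprey level 4.
No species has a prey at level 4, so no species reaches level 5.

4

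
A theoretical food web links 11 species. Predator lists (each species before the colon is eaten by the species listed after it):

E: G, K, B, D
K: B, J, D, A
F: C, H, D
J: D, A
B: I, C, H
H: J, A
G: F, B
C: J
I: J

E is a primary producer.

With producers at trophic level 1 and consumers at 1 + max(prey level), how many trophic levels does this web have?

6

Producers (level 1): E.
E → G → B → I → J → D gives D level 6.
No species has a prey at level 6, so no species reaches level 7.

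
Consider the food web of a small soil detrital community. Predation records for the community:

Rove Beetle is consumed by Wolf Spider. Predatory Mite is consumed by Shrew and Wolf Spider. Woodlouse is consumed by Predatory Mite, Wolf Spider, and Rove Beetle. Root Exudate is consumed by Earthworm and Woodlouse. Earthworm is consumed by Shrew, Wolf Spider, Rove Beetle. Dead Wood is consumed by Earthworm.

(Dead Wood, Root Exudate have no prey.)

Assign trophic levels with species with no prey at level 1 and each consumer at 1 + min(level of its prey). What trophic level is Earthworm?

Dead Wood has no prey (basal) → level 1.
Earthworm eats Dead Wood → level 2.

Trophic level 2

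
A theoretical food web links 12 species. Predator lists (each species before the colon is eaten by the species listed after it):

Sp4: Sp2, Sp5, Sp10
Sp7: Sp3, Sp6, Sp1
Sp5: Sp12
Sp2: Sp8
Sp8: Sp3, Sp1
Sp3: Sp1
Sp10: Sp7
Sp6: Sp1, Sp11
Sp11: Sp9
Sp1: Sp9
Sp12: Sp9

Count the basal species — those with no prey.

Basal species (no prey listed): Sp4.
Count: 1.

1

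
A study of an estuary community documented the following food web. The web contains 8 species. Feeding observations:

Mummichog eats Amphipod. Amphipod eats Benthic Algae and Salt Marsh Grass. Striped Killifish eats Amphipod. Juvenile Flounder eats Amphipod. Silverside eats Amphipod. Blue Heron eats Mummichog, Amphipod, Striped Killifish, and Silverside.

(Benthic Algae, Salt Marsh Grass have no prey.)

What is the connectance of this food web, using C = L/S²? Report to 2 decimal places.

The web has S = 8 species and L = 10 feeding links.
C = L / S² = 10 / 64 = 0.1562 ≈ 0.16.

C = 0.16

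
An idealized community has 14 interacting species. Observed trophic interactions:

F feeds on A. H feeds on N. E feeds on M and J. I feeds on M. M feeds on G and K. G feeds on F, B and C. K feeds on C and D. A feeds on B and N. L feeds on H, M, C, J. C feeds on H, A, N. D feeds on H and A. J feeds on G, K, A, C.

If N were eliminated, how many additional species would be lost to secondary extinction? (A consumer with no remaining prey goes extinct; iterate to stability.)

Remove N.
Round 1: H (all prey gone) → extinct.
No further losses. Total secondary extinctions: 1.

1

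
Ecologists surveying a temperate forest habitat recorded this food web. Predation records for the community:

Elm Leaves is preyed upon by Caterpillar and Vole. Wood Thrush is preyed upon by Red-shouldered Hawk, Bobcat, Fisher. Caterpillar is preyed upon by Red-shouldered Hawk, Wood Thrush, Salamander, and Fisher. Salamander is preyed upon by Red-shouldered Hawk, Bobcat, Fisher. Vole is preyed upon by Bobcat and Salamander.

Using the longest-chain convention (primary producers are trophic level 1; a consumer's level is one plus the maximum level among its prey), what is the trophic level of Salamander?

Trophic level 3

Elm Leaves is a producer → level 1.
Vole eats Elm Leaves → level 2.
Salamander eats Vole (level 2); other prey at levels: Caterpillar 2 → level 3.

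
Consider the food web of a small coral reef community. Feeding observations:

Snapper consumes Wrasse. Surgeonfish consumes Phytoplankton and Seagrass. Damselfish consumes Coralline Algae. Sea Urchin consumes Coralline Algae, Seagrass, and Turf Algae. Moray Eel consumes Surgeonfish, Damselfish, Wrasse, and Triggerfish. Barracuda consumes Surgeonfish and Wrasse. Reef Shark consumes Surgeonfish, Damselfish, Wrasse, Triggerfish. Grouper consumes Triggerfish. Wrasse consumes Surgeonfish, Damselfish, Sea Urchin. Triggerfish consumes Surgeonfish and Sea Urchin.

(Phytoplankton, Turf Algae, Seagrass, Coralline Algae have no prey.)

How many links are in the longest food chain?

One longest chain: Turf Algae → Sea Urchin → Wrasse → Barracuda.
It has 4 species and 3 links.

3 links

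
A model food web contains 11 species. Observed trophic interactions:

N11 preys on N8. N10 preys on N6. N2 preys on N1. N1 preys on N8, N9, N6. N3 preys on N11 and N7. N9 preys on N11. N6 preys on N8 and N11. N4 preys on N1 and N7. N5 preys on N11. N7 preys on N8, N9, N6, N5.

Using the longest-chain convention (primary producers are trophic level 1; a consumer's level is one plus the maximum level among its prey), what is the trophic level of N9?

N8 is a producer → level 1.
N11 eats N8 → level 2.
N9 eats N11 → level 3.

Trophic level 3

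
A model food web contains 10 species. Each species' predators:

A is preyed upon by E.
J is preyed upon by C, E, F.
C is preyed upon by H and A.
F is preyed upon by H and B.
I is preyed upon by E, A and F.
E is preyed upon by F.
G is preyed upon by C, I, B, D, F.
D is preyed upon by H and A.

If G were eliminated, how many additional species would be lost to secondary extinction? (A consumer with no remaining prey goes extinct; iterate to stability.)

2

Remove G.
Round 1: I (all prey gone), D (all prey gone) → extinct.
No further losses. Total secondary extinctions: 2.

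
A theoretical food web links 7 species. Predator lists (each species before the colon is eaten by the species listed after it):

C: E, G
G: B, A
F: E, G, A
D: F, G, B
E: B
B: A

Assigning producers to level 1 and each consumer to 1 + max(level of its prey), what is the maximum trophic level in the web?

5

Producers (level 1): D, C.
D → F → E → B → A gives A level 5.
No species has a prey at level 5, so no species reaches level 6.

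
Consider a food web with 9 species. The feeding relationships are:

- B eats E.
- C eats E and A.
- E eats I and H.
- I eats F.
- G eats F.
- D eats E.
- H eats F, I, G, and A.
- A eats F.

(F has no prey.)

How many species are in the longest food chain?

One longest chain: F → G → H → E → B.
It has 5 species and 4 links.

5 species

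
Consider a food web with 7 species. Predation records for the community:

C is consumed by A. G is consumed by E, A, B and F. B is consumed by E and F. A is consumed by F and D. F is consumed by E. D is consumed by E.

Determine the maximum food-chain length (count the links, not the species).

One longest chain: C → A → D → E.
It has 4 species and 3 links.

3 links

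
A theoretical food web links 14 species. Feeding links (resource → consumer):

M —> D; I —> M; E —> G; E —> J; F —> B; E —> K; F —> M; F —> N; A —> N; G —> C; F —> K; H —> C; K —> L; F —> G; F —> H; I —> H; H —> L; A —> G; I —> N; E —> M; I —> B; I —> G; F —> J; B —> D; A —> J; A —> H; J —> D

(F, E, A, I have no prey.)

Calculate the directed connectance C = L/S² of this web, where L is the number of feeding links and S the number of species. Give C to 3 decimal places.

C = 0.138

The web has S = 14 species and L = 27 feeding links.
C = L / S² = 27 / 196 = 0.1378 ≈ 0.138.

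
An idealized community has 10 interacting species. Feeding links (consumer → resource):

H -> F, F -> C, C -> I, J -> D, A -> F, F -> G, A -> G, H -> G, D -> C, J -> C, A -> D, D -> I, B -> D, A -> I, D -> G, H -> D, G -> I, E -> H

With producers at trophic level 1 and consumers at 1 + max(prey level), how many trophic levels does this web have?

5

Producers (level 1): I.
I → C → D → H → E gives E level 5.
No species has a prey at level 5, so no species reaches level 6.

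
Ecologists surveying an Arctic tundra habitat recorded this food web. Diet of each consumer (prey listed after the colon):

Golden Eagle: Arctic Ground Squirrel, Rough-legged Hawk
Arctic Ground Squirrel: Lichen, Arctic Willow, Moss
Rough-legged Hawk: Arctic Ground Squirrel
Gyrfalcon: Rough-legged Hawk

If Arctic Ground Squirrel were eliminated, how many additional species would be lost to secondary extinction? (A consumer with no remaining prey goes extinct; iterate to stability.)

3

Remove Arctic Ground Squirrel.
Round 1: Rough-legged Hawk (all prey gone) → extinct.
Round 2: Golden Eagle (all prey gone), Gyrfalcon (all prey gone) → extinct.
No further losses. Total secondary extinctions: 3.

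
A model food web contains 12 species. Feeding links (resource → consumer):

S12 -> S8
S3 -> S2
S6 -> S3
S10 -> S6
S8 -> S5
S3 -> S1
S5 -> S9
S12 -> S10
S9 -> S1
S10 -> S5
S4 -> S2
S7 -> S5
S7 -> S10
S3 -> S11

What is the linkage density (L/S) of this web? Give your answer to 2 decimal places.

There are L = 14 links among S = 12 species.
L/S = 14/12 = 1.1667 ≈ 1.17.

L/S = 1.17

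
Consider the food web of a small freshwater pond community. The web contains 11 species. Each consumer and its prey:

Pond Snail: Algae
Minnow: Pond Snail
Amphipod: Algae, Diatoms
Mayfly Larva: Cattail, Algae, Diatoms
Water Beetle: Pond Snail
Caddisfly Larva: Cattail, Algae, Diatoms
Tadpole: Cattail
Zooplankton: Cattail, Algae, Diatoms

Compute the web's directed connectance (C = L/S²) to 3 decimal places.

The web has S = 11 species and L = 15 feeding links.
C = L / S² = 15 / 121 = 0.1240 ≈ 0.124.

C = 0.124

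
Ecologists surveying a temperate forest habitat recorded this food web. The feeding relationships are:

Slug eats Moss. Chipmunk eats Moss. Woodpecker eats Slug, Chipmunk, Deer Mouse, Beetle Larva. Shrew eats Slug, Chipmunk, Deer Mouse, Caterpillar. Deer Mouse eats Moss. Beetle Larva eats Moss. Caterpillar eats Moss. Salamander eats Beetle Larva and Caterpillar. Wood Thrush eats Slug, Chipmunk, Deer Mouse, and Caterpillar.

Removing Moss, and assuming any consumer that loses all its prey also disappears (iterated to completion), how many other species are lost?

9

Remove Moss.
Round 1: Slug (all prey gone), Caterpillar (all prey gone), Beetle Larva (all prey gone), Chipmunk (all prey gone), Deer Mouse (all prey gone) → extinct.
Round 2: Shrew (all prey gone), Wood Thrush (all prey gone), Salamander (all prey gone), Woodpecker (all prey gone) → extinct.
No further losses. Total secondary extinctions: 9.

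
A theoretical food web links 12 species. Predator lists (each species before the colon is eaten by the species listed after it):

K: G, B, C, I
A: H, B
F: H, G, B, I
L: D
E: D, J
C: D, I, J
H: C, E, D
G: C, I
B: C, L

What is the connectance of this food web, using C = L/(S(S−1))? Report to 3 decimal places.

The web has S = 12 species and L = 23 feeding links.
C = L / (S(S−1)) = 23 / 132 = 0.1742 ≈ 0.174.

C = 0.174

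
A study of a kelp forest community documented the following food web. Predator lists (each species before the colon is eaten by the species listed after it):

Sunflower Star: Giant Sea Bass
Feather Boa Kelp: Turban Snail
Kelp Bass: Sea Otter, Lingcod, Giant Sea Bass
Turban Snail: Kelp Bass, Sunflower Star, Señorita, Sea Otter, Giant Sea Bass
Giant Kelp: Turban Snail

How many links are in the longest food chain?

3 links

One longest chain: Giant Kelp → Turban Snail → Kelp Bass → Sea Otter.
It has 4 species and 3 links.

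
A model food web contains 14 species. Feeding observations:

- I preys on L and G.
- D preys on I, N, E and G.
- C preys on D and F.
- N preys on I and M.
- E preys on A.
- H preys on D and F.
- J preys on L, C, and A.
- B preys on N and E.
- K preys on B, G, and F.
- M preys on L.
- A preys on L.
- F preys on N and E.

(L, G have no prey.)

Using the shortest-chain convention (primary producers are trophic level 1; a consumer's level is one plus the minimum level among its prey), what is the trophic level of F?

L is a producer → level 1.
M eats L → level 2.
N eats M → level 3.
F eats N → level 4.
No prey of F is below level 3, so 4 is the minimum.

Trophic level 4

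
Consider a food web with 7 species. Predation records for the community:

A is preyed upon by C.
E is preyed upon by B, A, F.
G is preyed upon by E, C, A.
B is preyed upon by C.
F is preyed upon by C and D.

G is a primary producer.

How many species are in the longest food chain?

4 species

One longest chain: G → E → B → C.
It has 4 species and 3 links.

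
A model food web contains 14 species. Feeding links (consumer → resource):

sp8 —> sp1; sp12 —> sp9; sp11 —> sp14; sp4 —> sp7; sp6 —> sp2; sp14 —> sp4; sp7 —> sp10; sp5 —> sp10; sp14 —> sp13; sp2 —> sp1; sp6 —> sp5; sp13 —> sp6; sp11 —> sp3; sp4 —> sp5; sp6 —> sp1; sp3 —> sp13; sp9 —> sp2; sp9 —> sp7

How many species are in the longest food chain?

One longest chain: sp1 → sp2 → sp6 → sp13 → sp3 → sp11.
It has 6 species and 5 links.

6 species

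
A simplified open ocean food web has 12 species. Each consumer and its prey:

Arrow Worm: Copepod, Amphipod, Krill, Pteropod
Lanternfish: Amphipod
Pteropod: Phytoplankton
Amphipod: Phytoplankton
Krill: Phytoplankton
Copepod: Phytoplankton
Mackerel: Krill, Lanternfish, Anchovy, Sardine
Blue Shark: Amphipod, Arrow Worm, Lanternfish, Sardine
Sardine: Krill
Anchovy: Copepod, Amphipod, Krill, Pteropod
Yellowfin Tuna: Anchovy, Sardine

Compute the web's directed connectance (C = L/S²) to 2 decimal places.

C = 0.17

The web has S = 12 species and L = 24 feeding links.
C = L / S² = 24 / 144 = 0.1667 ≈ 0.17.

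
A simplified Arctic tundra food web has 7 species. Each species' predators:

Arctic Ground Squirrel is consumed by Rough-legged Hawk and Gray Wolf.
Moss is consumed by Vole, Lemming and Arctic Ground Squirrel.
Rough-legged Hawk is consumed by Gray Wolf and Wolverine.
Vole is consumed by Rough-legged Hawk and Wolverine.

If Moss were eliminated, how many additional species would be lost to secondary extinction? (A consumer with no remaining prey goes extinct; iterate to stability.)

6

Remove Moss.
Round 1: Lemming (all prey gone), Arctic Ground Squirrel (all prey gone), Vole (all prey gone) → extinct.
Round 2: Rough-legged Hawk (all prey gone) → extinct.
Round 3: Wolverine (all prey gone), Gray Wolf (all prey gone) → extinct.
No further losses. Total secondary extinctions: 6.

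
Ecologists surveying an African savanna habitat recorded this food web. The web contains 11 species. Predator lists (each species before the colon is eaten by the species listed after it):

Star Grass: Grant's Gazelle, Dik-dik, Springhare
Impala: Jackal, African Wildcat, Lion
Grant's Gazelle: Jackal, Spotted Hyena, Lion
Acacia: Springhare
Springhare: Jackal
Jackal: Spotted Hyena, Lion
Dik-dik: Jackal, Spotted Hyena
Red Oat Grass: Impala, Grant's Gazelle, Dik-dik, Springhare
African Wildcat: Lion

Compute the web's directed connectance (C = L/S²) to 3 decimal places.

C = 0.165

The web has S = 11 species and L = 20 feeding links.
C = L / S² = 20 / 121 = 0.1653 ≈ 0.165.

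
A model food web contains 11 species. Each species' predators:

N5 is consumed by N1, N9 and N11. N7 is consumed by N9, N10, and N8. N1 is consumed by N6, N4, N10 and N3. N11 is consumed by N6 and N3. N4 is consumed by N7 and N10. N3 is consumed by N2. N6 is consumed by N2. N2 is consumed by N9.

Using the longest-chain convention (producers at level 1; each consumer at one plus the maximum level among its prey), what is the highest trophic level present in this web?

Producers (level 1): N5.
N5 → N1 → N4 → N7 → N9 gives N9 level 5.
No species has a prey at level 5, so no species reaches level 6.

5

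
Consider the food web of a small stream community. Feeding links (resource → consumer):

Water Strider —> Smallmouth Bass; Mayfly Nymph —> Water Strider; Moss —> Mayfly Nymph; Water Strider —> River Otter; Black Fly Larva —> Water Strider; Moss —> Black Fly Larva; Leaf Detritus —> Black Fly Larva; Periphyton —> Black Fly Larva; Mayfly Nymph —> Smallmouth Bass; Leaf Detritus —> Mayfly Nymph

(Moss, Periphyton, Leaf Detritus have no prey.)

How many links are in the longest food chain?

3 links

One longest chain: Moss → Mayfly Nymph → Water Strider → Smallmouth Bass.
It has 4 species and 3 links.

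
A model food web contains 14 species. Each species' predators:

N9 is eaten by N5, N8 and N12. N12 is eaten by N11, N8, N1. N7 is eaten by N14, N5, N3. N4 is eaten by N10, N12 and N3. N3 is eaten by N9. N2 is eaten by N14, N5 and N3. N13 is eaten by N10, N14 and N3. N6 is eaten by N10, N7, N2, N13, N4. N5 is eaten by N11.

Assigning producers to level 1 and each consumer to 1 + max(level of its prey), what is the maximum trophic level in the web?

Producers (level 1): N6.
N6 → N2 → N3 → N9 → N12 → N11 gives N11 level 6.
No species has a prey at level 6, so no species reaches level 7.

6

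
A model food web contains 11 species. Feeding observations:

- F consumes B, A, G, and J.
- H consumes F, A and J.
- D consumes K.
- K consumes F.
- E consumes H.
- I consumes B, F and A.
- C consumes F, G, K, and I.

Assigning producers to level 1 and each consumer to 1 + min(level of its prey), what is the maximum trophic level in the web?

4

Producers (level 1): B, J, G, A.
Following each consumer down to its lowest-level prey: B → F → K → D (levels 1 through 4).
All prey of D (K 3) are at level 3 or above, so D is at level 1 + 3 = 4.
Every consumer has at least one prey at level 3 or below, so none exceeds level 4.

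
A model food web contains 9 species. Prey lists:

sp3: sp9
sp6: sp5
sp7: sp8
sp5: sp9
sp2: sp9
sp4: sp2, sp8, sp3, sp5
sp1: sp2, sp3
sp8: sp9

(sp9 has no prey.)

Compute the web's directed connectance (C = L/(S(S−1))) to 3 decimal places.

C = 0.167

The web has S = 9 species and L = 12 feeding links.
C = L / (S(S−1)) = 12 / 72 = 0.1667 ≈ 0.167.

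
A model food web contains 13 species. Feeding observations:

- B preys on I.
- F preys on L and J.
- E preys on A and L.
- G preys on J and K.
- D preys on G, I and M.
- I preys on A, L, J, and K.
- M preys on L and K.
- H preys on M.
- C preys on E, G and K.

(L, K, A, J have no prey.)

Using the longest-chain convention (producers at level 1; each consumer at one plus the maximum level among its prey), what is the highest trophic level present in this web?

Producers (level 1): L, K, A, J.
L → E → C gives C level 3.
No species has a prey at level 3, so no species reaches level 4.

3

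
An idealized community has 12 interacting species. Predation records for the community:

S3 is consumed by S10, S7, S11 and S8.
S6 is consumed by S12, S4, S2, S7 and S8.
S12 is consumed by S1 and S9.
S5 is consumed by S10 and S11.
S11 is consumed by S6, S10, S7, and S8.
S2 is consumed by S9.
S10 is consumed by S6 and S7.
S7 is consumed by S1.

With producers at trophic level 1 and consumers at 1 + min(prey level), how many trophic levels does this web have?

5

Producers (level 1): S3, S5.
Following each consumer down to its lowest-level prey: S3 → S11 → S6 → S12 → S9 (levels 1 through 5).
All prey of S9 (S12 4, S2 4) are at level 4 or above, so S9 is at level 1 + 4 = 5.
Every consumer has at least one prey at level 4 or below, so none exceeds level 5.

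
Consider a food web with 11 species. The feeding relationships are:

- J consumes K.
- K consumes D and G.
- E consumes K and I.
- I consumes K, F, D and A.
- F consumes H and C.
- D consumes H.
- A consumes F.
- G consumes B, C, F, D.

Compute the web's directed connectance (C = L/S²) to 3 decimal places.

C = 0.140

The web has S = 11 species and L = 17 feeding links.
C = L / S² = 17 / 121 = 0.1405 ≈ 0.140.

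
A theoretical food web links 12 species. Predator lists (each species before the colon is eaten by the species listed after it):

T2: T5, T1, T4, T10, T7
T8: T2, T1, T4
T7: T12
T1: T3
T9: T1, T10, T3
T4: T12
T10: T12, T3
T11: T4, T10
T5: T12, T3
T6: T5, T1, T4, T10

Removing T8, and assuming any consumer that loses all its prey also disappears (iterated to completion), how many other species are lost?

2

Remove T8.
Round 1: T2 (all prey gone) → extinct.
Round 2: T7 (all prey gone) → extinct.
No further losses. Total secondary extinctions: 2.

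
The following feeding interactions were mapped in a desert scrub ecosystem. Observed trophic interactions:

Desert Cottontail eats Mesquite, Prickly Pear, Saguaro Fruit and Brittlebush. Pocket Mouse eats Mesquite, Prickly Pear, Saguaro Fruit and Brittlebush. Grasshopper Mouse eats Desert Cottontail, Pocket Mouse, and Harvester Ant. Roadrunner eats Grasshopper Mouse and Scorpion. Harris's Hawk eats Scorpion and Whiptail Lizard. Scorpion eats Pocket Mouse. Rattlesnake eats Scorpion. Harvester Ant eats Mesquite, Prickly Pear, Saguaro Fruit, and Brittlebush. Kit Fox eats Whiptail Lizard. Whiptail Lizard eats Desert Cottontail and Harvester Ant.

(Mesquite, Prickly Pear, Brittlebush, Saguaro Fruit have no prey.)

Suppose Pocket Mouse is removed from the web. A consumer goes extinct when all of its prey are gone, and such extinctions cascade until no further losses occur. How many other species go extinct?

2

Remove Pocket Mouse.
Round 1: Scorpion (all prey gone) → extinct.
Round 2: Rattlesnake (all prey gone) → extinct.
No further losses. Total secondary extinctions: 2.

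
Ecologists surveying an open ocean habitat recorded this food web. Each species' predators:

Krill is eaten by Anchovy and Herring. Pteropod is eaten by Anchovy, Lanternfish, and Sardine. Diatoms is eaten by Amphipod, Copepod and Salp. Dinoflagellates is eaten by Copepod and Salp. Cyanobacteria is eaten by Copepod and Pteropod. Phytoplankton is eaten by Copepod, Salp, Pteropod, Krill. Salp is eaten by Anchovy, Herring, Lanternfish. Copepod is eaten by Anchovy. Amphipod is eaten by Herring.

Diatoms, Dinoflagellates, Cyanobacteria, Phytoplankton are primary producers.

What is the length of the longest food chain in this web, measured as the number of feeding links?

2 links

One longest chain: Diatoms → Salp → Anchovy.
It has 3 species and 2 links.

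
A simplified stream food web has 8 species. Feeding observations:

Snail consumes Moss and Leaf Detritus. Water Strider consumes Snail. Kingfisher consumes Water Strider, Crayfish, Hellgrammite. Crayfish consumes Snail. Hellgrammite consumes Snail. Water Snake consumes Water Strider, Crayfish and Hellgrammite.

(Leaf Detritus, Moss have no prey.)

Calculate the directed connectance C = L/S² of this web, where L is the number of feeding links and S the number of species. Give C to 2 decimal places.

C = 0.17

The web has S = 8 species and L = 11 feeding links.
C = L / S² = 11 / 64 = 0.1719 ≈ 0.17.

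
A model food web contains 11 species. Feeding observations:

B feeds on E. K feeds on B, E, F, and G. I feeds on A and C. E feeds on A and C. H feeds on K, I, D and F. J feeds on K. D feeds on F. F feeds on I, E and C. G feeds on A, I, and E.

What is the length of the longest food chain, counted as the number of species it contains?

5 species

One longest chain: C → E → G → K → H.
It has 5 species and 4 links.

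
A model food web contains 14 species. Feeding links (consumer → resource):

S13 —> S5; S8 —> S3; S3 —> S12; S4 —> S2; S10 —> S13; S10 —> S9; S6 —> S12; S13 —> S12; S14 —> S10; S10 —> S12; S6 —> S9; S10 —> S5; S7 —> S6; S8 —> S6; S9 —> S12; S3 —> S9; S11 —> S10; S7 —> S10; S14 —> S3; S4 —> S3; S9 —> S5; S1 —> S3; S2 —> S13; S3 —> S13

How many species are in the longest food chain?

4 species

One longest chain: S5 → S9 → S6 → S7.
It has 4 species and 3 links.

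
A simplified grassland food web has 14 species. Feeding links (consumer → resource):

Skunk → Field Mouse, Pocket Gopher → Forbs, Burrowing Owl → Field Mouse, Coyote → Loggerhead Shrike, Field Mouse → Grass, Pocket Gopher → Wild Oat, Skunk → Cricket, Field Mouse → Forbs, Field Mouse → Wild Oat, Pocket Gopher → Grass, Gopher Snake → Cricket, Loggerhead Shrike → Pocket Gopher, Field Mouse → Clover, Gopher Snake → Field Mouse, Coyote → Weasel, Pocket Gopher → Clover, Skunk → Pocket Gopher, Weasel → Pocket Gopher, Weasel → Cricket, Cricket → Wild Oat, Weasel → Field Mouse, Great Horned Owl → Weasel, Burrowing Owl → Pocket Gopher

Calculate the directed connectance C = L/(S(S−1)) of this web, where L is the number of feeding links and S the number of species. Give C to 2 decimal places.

C = 0.13

The web has S = 14 species and L = 23 feeding links.
C = L / (S(S−1)) = 23 / 182 = 0.1264 ≈ 0.13.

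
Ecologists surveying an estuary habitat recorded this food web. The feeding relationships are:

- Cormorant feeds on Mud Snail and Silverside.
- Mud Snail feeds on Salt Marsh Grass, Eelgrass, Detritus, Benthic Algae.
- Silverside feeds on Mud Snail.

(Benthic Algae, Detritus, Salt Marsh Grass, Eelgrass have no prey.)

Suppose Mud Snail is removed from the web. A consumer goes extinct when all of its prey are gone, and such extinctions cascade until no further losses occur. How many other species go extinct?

2

Remove Mud Snail.
Round 1: Silverside (all prey gone) → extinct.
Round 2: Cormorant (all prey gone) → extinct.
No further losses. Total secondary extinctions: 2.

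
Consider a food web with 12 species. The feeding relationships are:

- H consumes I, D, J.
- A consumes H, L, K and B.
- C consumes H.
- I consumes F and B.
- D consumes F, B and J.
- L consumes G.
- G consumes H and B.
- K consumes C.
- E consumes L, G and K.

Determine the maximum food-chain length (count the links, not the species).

5 links

One longest chain: F → I → H → C → K → A.
It has 6 species and 5 links.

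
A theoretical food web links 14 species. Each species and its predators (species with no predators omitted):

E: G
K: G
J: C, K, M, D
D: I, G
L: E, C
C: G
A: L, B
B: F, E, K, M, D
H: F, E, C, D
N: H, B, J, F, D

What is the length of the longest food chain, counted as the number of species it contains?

4 species

One longest chain: N → H → D → I.
It has 4 species and 3 links.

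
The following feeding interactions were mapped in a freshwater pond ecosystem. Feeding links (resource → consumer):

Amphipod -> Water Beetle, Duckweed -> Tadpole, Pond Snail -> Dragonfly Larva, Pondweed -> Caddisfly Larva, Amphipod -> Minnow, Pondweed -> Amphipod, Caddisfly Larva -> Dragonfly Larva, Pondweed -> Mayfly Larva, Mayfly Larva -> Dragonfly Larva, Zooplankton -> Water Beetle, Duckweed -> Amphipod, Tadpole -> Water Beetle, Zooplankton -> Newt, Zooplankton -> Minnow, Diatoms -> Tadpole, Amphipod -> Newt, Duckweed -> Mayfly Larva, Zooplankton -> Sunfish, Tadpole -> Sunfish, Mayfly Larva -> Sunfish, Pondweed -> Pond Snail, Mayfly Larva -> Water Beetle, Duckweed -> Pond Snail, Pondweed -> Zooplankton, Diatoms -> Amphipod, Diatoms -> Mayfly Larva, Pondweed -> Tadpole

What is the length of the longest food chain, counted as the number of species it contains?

One longest chain: Pondweed → Zooplankton → Newt.
It has 3 species and 2 links.

3 species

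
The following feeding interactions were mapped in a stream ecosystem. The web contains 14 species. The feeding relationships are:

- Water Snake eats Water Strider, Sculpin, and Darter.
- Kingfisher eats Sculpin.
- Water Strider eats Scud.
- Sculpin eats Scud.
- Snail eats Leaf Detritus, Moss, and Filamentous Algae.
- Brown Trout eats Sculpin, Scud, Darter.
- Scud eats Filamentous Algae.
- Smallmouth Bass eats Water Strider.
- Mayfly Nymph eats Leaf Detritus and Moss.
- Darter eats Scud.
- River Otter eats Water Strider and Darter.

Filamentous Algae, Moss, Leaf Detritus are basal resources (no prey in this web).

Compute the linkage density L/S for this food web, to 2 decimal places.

There are L = 19 links among S = 14 species.
L/S = 19/14 = 1.3571 ≈ 1.36.

L/S = 1.36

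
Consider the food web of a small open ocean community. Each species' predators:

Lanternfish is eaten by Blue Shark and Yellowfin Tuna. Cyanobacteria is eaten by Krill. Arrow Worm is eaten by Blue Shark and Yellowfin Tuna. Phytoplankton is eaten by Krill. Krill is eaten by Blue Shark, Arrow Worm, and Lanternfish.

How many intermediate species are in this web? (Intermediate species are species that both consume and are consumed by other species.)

3

Intermediate species (has both prey and predators): Krill, Lanternfish, Arrow Worm.
Count: 3.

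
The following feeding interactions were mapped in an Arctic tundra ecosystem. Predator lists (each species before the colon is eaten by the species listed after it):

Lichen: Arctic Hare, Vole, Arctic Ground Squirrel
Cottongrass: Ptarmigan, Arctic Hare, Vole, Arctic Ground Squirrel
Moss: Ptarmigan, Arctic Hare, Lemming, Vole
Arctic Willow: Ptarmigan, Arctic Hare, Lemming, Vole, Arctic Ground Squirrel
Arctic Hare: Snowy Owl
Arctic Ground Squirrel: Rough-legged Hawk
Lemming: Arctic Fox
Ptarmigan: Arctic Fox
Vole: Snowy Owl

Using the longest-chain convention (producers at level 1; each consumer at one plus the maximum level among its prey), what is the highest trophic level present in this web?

3

Producers (level 1): Cottongrass, Arctic Willow, Lichen, Moss.
Cottongrass → Arctic Hare → Snowy Owl gives Snowy Owl level 3.
No species has a prey at level 3, so no species reaches level 4.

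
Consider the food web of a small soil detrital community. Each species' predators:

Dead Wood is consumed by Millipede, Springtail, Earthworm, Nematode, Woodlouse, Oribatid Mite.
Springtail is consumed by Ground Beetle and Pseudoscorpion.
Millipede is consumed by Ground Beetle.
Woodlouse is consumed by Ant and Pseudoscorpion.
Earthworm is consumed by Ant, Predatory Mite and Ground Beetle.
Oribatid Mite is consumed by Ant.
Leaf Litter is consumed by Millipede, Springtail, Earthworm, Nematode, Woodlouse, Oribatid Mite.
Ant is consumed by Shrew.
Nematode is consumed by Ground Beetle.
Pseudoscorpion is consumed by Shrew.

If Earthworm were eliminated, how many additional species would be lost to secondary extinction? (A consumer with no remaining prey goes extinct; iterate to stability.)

1

Remove Earthworm.
Round 1: Predatory Mite (all prey gone) → extinct.
No further losses. Total secondary extinctions: 1.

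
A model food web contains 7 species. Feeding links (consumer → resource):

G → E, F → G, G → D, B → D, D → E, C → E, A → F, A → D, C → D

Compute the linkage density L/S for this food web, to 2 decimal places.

L/S = 1.29

There are L = 9 links among S = 7 species.
L/S = 9/7 = 1.2857 ≈ 1.29.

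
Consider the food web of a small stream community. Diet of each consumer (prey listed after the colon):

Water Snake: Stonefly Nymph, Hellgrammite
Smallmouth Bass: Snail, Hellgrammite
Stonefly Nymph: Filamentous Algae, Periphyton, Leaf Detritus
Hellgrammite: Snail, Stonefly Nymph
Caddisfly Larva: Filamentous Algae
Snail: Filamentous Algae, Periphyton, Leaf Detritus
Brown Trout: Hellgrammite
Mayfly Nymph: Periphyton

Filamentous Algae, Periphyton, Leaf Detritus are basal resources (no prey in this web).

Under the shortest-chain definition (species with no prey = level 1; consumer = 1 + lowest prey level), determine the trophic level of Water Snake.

Trophic level 3

Filamentous Algae has no prey (basal) → level 1.
Stonefly Nymph eats Filamentous Algae → level 2.
Water Snake eats Stonefly Nymph → level 3.
No prey of Water Snake is below level 2, so 3 is the minimum.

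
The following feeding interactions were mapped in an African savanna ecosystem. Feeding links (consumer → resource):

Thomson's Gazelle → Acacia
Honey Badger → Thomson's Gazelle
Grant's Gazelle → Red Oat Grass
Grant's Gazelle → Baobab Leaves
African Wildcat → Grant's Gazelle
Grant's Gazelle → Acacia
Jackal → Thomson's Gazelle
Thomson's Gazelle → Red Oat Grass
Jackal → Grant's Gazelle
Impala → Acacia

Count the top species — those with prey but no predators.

4

Top species (has prey, but nothing eats it): Impala, Jackal, African Wildcat, Honey Badger.
Count: 4.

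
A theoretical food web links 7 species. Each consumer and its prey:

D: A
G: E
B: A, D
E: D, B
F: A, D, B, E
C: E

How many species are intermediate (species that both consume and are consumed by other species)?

3

Intermediate species (has both prey and predators): D, B, E.
Count: 3.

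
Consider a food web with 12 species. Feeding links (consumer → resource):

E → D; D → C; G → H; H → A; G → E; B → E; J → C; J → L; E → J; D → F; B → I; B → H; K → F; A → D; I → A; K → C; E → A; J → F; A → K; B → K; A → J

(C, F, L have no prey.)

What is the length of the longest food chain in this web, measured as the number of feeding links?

4 links

One longest chain: C → K → A → H → G.
It has 5 species and 4 links.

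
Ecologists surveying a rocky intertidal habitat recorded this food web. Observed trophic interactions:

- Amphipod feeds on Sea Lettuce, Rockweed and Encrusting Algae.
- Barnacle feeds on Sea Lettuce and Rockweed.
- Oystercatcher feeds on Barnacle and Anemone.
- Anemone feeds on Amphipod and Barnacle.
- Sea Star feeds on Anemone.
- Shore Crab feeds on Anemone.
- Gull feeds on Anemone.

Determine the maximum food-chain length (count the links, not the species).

3 links

One longest chain: Rockweed → Amphipod → Anemone → Gull.
It has 4 species and 3 links.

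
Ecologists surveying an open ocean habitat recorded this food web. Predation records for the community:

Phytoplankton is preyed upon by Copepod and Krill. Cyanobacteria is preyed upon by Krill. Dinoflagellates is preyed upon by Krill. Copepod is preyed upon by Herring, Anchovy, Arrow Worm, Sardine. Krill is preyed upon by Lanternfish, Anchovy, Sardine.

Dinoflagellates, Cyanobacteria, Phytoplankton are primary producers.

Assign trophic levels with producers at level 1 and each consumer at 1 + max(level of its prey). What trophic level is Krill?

Trophic level 2

Dinoflagellates is a producer → level 1.
Krill eats Dinoflagellates (level 1); other prey at levels: Cyanobacteria 1, Phytoplankton 1 → level 2.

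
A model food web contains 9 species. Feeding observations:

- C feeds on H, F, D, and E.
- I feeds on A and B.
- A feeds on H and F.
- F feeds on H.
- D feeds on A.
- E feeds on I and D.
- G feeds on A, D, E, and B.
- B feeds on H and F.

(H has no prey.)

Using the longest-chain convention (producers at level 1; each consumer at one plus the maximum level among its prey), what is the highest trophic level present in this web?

6

Producers (level 1): H.
H → F → A → D → E → C gives C level 6.
No species has a prey at level 6, so no species reaches level 7.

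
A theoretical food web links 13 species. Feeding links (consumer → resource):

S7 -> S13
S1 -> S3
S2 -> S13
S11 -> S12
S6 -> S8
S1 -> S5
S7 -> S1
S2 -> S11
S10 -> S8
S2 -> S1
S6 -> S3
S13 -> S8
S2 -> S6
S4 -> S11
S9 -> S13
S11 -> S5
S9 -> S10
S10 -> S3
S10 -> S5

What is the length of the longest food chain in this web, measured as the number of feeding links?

One longest chain: S8 → S6 → S2.
It has 3 species and 2 links.

2 links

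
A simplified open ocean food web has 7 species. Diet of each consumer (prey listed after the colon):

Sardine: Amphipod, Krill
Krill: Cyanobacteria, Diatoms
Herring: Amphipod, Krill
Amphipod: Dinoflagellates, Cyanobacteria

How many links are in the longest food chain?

One longest chain: Dinoflagellates → Amphipod → Herring.
It has 3 species and 2 links.

2 links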